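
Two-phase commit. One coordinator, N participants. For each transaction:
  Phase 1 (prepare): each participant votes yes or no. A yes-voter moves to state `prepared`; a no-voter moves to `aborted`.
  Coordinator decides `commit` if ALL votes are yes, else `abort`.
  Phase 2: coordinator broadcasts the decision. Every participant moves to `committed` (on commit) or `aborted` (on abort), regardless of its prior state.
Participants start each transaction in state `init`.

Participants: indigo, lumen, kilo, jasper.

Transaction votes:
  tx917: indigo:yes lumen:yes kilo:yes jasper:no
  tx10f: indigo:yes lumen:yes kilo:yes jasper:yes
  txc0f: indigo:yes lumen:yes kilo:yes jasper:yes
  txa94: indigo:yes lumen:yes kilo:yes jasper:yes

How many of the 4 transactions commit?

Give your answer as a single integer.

tx917: no from jasper -> abort (commits=0)
tx10f: all yes -> commit (commits=1)
txc0f: all yes -> commit (commits=2)
txa94: all yes -> commit (commits=3)

Answer: 3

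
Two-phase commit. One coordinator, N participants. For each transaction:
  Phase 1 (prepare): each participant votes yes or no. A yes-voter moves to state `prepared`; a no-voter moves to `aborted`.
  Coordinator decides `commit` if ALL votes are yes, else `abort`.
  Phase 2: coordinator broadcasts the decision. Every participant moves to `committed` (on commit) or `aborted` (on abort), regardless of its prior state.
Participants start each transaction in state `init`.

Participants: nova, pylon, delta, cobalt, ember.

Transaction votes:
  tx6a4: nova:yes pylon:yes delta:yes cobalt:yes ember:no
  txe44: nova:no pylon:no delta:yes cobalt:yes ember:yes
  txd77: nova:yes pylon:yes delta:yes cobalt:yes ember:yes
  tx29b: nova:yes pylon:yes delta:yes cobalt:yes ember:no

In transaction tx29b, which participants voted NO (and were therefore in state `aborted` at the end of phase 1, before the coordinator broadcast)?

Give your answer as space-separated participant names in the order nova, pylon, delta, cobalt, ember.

Txn tx29b phase 1: nova yes -> prepared; pylon yes -> prepared; delta yes -> prepared; cobalt yes -> prepared; ember no -> aborted

Answer: ember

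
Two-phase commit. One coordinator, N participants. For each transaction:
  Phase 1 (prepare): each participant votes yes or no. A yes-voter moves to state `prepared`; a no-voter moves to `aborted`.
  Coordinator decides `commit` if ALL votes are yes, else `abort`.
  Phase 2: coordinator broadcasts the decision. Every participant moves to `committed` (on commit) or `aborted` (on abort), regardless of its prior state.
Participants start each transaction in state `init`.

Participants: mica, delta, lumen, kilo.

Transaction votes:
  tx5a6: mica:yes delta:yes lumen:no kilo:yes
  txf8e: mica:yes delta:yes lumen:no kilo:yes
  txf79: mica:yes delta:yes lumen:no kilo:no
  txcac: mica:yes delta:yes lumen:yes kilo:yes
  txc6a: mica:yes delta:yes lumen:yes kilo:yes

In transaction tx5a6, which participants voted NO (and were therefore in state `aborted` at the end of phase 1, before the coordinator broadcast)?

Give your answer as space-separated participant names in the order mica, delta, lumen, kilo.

Answer: lumen

Derivation:
Txn tx5a6 phase 1: mica yes -> prepared; delta yes -> prepared; lumen no -> aborted; kilo yes -> prepared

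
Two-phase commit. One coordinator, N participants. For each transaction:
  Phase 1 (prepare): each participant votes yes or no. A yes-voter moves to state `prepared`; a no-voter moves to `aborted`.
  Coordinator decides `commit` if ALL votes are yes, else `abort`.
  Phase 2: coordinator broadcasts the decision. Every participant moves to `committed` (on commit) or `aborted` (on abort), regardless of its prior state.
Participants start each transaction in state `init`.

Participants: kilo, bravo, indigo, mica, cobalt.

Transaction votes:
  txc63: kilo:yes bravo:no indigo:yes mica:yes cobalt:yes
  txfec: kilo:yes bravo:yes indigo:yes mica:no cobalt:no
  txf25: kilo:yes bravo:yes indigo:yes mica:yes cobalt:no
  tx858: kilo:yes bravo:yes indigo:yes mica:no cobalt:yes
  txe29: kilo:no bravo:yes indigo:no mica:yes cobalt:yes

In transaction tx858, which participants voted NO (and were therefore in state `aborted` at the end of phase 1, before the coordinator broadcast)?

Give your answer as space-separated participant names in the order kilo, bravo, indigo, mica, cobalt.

Txn tx858 phase 1: kilo yes -> prepared; bravo yes -> prepared; indigo yes -> prepared; mica no -> aborted; cobalt yes -> prepared

Answer: mica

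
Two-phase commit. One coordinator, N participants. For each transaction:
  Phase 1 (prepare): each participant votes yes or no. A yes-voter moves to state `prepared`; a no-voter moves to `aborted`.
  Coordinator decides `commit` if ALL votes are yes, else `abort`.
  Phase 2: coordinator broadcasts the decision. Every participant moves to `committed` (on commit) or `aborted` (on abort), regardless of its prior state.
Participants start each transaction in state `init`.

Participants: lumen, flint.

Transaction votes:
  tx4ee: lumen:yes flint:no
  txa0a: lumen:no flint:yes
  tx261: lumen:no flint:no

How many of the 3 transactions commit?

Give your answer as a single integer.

tx4ee: no from flint -> abort (commits=0)
txa0a: no from lumen -> abort (commits=0)
tx261: no from lumen, flint -> abort (commits=0)

Answer: 0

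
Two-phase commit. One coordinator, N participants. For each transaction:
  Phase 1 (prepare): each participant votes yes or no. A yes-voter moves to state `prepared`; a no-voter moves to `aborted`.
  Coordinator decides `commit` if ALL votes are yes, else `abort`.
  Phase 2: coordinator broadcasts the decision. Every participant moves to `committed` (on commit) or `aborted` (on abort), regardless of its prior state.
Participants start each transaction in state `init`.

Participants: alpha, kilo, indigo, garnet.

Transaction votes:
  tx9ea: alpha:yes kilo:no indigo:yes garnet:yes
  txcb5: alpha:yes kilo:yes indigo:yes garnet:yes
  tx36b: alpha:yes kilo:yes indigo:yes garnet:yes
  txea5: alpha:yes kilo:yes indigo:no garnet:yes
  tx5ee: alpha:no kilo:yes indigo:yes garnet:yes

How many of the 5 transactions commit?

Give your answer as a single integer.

Answer: 2

Derivation:
tx9ea: no from kilo -> abort (commits=0)
txcb5: all yes -> commit (commits=1)
tx36b: all yes -> commit (commits=2)
txea5: no from indigo -> abort (commits=2)
tx5ee: no from alpha -> abort (commits=2)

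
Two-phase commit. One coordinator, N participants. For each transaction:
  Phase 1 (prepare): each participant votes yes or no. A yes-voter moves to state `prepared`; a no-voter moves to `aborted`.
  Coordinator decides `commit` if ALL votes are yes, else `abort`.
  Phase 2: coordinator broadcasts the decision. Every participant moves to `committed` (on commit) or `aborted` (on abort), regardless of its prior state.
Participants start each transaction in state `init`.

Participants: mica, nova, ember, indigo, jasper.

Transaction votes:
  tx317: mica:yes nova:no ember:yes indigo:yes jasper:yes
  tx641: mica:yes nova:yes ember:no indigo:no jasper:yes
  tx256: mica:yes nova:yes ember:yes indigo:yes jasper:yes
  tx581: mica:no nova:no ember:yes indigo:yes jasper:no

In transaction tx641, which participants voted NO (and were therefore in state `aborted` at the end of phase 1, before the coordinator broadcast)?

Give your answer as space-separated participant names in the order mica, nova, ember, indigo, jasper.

Answer: ember indigo

Derivation:
Txn tx641 phase 1: mica yes -> prepared; nova yes -> prepared; ember no -> aborted; indigo no -> aborted; jasper yes -> prepared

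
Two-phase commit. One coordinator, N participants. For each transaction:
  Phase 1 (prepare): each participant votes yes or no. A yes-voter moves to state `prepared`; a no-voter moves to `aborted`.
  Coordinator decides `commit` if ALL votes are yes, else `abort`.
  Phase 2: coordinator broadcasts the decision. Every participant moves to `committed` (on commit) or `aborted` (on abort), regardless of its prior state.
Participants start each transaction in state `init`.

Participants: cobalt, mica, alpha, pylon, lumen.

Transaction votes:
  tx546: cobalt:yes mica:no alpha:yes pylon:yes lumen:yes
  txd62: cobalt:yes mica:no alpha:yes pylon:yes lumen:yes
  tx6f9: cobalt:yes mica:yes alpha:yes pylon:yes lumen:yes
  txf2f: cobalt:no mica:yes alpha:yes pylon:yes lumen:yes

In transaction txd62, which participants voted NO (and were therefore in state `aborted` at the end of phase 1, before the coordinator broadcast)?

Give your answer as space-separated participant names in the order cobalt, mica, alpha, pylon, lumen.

Txn txd62 phase 1: cobalt yes -> prepared; mica no -> aborted; alpha yes -> prepared; pylon yes -> prepared; lumen yes -> prepared

Answer: mica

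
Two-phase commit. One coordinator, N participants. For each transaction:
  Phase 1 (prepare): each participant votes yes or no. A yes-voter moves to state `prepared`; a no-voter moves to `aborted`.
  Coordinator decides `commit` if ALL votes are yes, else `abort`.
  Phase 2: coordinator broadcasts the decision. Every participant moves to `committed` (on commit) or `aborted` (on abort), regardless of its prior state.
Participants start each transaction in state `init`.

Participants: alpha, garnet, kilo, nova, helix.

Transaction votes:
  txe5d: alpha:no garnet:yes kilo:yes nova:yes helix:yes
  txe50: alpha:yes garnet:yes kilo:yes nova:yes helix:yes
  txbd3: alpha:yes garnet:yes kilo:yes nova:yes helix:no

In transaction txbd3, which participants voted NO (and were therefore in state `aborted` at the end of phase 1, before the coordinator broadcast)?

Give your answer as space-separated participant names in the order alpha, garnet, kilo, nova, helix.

Answer: helix

Derivation:
Txn txbd3 phase 1: alpha yes -> prepared; garnet yes -> prepared; kilo yes -> prepared; nova yes -> prepared; helix no -> aborted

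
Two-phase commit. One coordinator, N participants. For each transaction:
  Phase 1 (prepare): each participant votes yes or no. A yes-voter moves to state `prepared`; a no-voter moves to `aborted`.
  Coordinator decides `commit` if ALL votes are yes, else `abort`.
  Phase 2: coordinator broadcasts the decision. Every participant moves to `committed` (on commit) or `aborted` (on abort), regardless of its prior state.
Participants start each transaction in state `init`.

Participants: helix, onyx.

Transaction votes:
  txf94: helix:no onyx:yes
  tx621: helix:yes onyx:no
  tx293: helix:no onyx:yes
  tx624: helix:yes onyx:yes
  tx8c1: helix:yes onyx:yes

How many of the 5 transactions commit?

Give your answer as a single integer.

txf94: no from helix -> abort (commits=0)
tx621: no from onyx -> abort (commits=0)
tx293: no from helix -> abort (commits=0)
tx624: all yes -> commit (commits=1)
tx8c1: all yes -> commit (commits=2)

Answer: 2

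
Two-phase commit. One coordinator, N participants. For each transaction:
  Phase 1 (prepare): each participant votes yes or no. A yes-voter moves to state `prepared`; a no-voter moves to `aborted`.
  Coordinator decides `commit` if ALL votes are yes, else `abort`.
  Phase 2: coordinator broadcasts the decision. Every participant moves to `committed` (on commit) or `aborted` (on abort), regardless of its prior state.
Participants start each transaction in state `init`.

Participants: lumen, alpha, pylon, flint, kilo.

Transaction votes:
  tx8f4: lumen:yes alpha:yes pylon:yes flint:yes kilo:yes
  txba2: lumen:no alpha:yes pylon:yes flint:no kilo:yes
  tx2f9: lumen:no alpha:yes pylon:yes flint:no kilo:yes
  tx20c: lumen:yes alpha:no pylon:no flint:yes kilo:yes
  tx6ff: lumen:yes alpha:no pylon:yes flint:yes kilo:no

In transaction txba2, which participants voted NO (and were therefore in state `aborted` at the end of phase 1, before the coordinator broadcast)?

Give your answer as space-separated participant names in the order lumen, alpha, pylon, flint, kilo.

Txn txba2 phase 1: lumen no -> aborted; alpha yes -> prepared; pylon yes -> prepared; flint no -> aborted; kilo yes -> prepared

Answer: lumen flint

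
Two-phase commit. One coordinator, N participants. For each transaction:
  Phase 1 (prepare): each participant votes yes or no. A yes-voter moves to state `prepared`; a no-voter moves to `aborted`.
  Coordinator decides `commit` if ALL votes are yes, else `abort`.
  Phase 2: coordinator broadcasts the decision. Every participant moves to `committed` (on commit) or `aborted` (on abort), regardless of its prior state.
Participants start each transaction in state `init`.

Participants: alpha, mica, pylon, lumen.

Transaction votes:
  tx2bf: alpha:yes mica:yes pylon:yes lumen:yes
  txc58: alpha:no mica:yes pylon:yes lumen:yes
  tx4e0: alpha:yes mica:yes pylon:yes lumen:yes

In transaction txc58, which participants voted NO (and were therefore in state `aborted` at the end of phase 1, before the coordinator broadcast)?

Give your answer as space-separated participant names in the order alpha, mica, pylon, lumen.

Txn txc58 phase 1: alpha no -> aborted; mica yes -> prepared; pylon yes -> prepared; lumen yes -> prepared

Answer: alpha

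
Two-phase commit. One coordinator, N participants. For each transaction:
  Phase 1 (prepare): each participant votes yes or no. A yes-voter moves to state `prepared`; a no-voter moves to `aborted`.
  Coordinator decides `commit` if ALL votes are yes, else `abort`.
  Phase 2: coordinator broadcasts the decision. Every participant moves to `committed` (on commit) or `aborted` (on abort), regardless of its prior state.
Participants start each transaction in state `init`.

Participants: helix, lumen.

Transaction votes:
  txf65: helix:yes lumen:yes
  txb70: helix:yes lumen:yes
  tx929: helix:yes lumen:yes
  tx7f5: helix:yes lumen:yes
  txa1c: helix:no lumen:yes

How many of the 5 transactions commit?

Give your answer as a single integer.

Answer: 4

Derivation:
txf65: all yes -> commit (commits=1)
txb70: all yes -> commit (commits=2)
tx929: all yes -> commit (commits=3)
tx7f5: all yes -> commit (commits=4)
txa1c: no from helix -> abort (commits=4)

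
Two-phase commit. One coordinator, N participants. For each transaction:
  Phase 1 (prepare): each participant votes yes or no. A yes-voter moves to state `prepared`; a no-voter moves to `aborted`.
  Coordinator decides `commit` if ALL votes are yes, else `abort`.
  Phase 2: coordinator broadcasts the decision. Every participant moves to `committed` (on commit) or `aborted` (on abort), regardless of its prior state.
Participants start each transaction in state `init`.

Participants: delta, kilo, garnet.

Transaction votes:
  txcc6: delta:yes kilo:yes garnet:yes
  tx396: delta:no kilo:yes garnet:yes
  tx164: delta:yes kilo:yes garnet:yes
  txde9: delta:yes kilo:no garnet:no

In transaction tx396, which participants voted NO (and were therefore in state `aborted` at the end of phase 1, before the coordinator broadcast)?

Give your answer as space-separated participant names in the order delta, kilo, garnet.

Answer: delta

Derivation:
Txn tx396 phase 1: delta no -> aborted; kilo yes -> prepared; garnet yes -> prepared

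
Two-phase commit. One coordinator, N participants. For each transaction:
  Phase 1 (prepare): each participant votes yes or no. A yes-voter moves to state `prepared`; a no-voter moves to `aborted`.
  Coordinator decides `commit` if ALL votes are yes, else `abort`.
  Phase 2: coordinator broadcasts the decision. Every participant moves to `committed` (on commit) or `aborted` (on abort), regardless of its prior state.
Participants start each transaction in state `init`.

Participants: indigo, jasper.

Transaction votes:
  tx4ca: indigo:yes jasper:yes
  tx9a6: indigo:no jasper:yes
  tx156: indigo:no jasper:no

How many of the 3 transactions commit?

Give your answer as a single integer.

tx4ca: all yes -> commit (commits=1)
tx9a6: no from indigo -> abort (commits=1)
tx156: no from indigo, jasper -> abort (commits=1)

Answer: 1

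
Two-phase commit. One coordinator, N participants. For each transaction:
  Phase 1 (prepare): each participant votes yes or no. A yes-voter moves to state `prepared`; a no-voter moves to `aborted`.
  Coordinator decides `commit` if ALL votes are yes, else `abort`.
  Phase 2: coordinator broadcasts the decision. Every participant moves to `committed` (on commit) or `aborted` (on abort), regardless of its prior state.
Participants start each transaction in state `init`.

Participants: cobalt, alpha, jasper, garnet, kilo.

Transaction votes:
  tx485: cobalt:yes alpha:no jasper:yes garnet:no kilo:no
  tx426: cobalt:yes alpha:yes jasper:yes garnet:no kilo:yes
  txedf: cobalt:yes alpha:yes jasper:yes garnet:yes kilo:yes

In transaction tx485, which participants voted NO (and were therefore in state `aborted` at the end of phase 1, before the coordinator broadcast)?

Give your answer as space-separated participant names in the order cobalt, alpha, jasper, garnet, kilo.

Answer: alpha garnet kilo

Derivation:
Txn tx485 phase 1: cobalt yes -> prepared; alpha no -> aborted; jasper yes -> prepared; garnet no -> aborted; kilo no -> aborted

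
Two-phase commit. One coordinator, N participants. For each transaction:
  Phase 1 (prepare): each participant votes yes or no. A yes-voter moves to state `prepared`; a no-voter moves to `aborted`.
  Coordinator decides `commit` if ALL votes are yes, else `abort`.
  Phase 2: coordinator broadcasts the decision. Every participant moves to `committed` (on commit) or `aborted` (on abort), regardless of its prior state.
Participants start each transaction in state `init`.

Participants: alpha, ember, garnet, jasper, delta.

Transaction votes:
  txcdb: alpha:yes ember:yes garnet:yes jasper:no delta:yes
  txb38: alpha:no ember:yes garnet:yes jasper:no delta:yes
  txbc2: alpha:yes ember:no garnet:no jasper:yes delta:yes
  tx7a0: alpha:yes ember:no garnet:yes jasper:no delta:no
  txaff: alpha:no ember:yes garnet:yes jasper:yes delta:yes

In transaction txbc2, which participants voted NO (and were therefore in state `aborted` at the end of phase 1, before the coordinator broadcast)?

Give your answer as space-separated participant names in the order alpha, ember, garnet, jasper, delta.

Txn txbc2 phase 1: alpha yes -> prepared; ember no -> aborted; garnet no -> aborted; jasper yes -> prepared; delta yes -> prepared

Answer: ember garnet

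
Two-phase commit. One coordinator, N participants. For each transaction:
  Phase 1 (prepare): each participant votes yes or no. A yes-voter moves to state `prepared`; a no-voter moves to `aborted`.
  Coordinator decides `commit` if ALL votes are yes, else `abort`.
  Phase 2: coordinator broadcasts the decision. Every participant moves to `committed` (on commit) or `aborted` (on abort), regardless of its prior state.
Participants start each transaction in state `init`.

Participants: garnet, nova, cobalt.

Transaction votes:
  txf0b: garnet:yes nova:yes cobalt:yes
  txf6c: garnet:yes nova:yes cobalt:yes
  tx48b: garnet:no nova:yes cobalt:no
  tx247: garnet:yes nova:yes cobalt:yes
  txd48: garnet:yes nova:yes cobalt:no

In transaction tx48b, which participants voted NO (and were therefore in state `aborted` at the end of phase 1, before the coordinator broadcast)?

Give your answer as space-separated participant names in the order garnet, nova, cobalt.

Txn tx48b phase 1: garnet no -> aborted; nova yes -> prepared; cobalt no -> aborted

Answer: garnet cobalt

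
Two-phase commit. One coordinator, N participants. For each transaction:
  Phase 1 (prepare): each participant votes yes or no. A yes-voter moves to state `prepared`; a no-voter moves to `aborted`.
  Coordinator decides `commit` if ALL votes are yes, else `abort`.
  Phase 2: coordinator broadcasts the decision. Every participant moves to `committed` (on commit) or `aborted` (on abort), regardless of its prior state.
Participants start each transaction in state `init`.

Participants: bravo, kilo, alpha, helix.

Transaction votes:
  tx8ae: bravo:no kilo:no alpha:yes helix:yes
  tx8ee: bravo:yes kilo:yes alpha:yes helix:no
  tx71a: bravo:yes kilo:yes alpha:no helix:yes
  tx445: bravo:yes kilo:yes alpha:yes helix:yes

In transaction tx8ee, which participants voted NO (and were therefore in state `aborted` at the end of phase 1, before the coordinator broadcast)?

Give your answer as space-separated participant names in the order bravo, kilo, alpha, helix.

Answer: helix

Derivation:
Txn tx8ee phase 1: bravo yes -> prepared; kilo yes -> prepared; alpha yes -> prepared; helix no -> aborted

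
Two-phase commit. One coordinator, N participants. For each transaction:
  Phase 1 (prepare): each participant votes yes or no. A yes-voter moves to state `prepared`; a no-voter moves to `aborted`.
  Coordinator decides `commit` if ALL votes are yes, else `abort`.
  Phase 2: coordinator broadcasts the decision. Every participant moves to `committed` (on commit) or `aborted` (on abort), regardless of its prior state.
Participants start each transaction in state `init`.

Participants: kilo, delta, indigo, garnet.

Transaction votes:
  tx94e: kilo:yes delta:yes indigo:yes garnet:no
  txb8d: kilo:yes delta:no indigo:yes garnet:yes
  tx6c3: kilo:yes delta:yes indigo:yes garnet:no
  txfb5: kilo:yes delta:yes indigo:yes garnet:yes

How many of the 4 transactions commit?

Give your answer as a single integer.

Answer: 1

Derivation:
tx94e: no from garnet -> abort (commits=0)
txb8d: no from delta -> abort (commits=0)
tx6c3: no from garnet -> abort (commits=0)
txfb5: all yes -> commit (commits=1)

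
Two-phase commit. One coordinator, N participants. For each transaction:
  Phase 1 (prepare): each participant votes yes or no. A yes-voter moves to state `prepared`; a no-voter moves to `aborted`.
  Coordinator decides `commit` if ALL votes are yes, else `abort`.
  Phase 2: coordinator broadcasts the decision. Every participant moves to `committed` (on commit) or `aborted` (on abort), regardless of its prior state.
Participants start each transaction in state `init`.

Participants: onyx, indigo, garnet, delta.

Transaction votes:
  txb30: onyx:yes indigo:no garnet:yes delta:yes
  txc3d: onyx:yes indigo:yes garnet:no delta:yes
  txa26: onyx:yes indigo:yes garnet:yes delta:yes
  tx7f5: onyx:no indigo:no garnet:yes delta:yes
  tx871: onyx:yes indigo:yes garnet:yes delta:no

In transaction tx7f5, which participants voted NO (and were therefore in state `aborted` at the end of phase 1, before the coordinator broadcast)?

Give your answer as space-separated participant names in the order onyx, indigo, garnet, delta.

Answer: onyx indigo

Derivation:
Txn tx7f5 phase 1: onyx no -> aborted; indigo no -> aborted; garnet yes -> prepared; delta yes -> prepared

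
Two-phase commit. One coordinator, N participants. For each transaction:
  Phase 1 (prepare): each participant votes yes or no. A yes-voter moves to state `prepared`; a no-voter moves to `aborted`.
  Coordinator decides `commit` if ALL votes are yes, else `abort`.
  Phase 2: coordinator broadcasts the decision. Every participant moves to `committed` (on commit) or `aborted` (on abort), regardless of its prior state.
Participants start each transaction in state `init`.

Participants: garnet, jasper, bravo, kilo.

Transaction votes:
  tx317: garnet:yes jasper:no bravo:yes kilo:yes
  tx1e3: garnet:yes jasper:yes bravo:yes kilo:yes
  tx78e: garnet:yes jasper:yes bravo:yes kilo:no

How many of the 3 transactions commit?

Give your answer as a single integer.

tx317: no from jasper -> abort (commits=0)
tx1e3: all yes -> commit (commits=1)
tx78e: no from kilo -> abort (commits=1)

Answer: 1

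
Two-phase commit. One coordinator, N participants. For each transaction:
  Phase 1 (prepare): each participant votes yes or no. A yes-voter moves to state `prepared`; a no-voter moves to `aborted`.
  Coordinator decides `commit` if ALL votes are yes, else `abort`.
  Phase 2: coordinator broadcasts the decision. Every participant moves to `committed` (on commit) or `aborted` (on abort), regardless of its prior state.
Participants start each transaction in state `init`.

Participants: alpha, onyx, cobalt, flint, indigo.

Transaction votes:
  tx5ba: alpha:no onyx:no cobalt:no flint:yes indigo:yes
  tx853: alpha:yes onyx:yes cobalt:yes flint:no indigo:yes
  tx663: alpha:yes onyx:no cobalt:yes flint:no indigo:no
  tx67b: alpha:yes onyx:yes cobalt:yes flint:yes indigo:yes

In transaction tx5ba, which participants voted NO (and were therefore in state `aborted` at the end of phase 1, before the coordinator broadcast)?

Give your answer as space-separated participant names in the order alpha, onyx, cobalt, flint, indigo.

Txn tx5ba phase 1: alpha no -> aborted; onyx no -> aborted; cobalt no -> aborted; flint yes -> prepared; indigo yes -> prepared

Answer: alpha onyx cobalt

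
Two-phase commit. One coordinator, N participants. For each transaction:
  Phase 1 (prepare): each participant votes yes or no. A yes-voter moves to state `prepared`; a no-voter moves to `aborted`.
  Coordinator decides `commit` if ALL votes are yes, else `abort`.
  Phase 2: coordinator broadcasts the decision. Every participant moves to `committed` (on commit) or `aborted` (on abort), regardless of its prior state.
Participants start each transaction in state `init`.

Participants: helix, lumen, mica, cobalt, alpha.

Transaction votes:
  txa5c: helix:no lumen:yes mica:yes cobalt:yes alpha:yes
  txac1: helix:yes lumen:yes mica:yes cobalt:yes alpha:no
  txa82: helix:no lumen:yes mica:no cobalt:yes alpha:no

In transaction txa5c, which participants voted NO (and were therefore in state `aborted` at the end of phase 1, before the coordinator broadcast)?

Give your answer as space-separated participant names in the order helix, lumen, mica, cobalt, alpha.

Txn txa5c phase 1: helix no -> aborted; lumen yes -> prepared; mica yes -> prepared; cobalt yes -> prepared; alpha yes -> prepared

Answer: helix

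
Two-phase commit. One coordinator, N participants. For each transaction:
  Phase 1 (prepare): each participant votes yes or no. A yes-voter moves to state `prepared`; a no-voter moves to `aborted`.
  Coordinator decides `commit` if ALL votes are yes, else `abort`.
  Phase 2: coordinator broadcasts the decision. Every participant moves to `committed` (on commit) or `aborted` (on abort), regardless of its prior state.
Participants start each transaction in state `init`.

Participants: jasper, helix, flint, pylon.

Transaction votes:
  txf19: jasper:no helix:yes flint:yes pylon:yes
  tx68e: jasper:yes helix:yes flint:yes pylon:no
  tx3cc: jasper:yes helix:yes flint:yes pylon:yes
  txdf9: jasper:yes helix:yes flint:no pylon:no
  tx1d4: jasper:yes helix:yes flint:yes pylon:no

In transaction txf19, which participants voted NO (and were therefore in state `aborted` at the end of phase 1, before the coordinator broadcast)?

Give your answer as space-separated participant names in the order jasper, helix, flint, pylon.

Answer: jasper

Derivation:
Txn txf19 phase 1: jasper no -> aborted; helix yes -> prepared; flint yes -> prepared; pylon yes -> prepared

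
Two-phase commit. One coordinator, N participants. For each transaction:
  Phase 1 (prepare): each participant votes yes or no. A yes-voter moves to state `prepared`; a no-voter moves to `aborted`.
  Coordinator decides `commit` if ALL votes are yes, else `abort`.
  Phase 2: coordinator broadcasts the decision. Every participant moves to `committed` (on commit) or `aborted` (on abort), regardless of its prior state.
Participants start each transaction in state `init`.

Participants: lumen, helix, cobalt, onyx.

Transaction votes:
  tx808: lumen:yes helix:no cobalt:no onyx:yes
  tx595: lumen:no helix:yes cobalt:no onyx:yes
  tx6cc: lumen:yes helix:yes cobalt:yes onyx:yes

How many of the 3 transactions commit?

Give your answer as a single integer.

Answer: 1

Derivation:
tx808: no from helix, cobalt -> abort (commits=0)
tx595: no from lumen, cobalt -> abort (commits=0)
tx6cc: all yes -> commit (commits=1)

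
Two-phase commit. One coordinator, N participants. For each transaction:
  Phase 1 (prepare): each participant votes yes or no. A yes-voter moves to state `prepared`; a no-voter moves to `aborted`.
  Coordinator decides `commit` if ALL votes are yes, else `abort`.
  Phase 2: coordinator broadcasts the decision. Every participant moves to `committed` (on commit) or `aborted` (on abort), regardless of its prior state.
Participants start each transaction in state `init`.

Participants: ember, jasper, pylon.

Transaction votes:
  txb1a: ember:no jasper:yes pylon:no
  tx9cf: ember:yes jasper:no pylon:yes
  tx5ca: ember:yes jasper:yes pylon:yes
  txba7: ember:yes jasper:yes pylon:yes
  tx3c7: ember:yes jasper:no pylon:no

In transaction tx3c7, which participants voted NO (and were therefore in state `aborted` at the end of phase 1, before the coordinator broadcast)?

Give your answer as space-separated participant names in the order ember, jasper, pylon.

Answer: jasper pylon

Derivation:
Txn tx3c7 phase 1: ember yes -> prepared; jasper no -> aborted; pylon no -> aborted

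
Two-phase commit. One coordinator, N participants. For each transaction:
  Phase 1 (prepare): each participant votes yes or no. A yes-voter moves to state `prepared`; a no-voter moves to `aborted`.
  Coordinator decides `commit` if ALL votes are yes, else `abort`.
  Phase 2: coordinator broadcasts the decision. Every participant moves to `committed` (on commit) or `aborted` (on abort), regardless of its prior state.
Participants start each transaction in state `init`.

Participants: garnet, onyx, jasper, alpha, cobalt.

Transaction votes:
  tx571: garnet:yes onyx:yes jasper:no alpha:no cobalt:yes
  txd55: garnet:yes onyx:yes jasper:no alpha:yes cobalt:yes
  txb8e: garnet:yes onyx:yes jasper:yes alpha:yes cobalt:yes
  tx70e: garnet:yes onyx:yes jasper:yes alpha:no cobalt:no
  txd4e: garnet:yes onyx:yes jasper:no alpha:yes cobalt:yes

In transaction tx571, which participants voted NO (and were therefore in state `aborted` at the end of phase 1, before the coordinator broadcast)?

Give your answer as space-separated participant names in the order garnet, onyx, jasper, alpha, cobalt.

Answer: jasper alpha

Derivation:
Txn tx571 phase 1: garnet yes -> prepared; onyx yes -> prepared; jasper no -> aborted; alpha no -> aborted; cobalt yes -> prepared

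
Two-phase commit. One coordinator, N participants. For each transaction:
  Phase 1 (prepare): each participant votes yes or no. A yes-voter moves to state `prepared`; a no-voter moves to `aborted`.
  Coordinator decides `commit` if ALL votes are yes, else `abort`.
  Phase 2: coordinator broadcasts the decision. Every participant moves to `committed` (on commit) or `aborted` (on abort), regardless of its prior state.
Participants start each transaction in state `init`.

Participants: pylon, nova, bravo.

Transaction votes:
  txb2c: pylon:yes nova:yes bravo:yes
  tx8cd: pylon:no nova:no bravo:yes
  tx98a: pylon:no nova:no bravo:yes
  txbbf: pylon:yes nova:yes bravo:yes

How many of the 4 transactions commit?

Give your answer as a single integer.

Answer: 2

Derivation:
txb2c: all yes -> commit (commits=1)
tx8cd: no from pylon, nova -> abort (commits=1)
tx98a: no from pylon, nova -> abort (commits=1)
txbbf: all yes -> commit (commits=2)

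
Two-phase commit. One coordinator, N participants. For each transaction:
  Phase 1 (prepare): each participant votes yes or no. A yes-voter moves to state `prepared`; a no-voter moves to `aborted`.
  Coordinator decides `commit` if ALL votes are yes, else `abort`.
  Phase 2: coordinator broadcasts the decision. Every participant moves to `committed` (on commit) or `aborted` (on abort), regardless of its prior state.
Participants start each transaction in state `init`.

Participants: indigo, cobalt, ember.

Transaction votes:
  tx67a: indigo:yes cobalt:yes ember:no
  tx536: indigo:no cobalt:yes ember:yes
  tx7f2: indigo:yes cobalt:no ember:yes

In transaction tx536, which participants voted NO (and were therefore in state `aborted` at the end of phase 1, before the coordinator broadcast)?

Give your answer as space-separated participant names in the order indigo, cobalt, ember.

Answer: indigo

Derivation:
Txn tx536 phase 1: indigo no -> aborted; cobalt yes -> prepared; ember yes -> prepared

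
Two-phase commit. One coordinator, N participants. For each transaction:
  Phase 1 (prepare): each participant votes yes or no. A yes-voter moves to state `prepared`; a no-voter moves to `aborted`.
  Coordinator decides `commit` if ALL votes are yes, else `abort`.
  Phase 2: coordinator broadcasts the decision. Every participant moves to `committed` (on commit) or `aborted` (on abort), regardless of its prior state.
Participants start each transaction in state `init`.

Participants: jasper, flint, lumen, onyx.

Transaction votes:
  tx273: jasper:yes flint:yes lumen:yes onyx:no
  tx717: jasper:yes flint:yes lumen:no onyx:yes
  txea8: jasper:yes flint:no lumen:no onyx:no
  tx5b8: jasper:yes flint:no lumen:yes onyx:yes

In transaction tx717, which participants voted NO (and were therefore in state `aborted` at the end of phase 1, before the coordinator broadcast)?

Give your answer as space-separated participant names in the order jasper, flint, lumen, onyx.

Txn tx717 phase 1: jasper yes -> prepared; flint yes -> prepared; lumen no -> aborted; onyx yes -> prepared

Answer: lumen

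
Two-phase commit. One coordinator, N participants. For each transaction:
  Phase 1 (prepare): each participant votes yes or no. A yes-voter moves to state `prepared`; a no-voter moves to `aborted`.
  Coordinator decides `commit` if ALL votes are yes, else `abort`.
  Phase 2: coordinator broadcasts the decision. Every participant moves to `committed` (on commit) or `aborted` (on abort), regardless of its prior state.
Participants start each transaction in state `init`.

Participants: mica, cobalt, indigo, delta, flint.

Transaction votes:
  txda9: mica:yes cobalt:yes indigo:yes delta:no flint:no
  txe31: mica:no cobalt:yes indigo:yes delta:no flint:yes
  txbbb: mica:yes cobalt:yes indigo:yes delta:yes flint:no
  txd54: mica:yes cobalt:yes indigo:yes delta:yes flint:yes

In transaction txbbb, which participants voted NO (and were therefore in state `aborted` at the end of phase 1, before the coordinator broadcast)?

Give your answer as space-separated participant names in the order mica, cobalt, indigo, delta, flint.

Txn txbbb phase 1: mica yes -> prepared; cobalt yes -> prepared; indigo yes -> prepared; delta yes -> prepared; flint no -> aborted

Answer: flint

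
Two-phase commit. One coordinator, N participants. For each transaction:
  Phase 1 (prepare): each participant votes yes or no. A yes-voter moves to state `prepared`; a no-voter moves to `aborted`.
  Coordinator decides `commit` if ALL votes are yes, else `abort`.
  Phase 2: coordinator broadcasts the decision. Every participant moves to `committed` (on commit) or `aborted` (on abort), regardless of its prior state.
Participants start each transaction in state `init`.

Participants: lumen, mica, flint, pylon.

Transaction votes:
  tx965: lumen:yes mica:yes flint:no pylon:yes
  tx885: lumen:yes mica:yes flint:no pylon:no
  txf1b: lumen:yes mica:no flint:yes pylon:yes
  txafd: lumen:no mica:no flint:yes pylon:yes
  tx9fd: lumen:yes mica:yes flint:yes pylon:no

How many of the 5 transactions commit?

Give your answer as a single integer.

tx965: no from flint -> abort (commits=0)
tx885: no from flint, pylon -> abort (commits=0)
txf1b: no from mica -> abort (commits=0)
txafd: no from lumen, mica -> abort (commits=0)
tx9fd: no from pylon -> abort (commits=0)

Answer: 0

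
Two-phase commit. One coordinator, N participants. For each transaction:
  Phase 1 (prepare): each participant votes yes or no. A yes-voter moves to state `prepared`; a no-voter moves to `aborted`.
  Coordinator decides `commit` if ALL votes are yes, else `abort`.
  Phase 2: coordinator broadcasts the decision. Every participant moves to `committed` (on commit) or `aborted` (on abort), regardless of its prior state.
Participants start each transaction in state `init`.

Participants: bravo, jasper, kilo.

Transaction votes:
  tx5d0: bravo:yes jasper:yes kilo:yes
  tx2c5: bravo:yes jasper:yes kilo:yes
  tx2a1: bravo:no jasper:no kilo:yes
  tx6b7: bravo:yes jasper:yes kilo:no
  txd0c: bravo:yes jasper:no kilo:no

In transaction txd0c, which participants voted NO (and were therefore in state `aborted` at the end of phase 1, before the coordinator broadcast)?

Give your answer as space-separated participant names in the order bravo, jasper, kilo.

Answer: jasper kilo

Derivation:
Txn txd0c phase 1: bravo yes -> prepared; jasper no -> aborted; kilo no -> aborted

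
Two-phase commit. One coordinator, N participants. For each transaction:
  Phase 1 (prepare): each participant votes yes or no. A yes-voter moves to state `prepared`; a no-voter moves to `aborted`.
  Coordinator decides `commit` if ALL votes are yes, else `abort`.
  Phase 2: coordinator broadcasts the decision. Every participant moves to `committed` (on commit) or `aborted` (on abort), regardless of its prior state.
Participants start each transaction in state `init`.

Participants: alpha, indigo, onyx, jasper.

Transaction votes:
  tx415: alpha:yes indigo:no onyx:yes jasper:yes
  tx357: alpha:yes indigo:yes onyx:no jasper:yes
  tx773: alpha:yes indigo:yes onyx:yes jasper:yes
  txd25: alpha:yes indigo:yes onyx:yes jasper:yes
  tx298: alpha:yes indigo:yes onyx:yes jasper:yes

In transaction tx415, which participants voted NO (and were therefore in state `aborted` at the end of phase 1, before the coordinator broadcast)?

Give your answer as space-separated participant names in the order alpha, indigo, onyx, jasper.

Answer: indigo

Derivation:
Txn tx415 phase 1: alpha yes -> prepared; indigo no -> aborted; onyx yes -> prepared; jasper yes -> prepared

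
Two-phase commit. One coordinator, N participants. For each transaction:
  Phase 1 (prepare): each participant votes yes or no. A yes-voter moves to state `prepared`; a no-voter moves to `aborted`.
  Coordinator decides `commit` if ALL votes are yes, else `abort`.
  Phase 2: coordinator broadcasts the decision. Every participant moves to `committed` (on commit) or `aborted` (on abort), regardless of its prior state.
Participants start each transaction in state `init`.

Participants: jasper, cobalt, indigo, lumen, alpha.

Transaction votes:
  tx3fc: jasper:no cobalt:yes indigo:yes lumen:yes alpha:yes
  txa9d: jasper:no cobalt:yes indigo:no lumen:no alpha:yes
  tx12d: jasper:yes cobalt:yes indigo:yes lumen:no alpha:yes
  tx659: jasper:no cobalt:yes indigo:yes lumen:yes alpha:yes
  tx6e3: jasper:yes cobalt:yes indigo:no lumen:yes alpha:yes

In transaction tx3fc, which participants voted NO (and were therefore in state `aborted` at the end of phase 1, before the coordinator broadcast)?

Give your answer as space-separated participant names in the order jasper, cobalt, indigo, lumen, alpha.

Txn tx3fc phase 1: jasper no -> aborted; cobalt yes -> prepared; indigo yes -> prepared; lumen yes -> prepared; alpha yes -> prepared

Answer: jasper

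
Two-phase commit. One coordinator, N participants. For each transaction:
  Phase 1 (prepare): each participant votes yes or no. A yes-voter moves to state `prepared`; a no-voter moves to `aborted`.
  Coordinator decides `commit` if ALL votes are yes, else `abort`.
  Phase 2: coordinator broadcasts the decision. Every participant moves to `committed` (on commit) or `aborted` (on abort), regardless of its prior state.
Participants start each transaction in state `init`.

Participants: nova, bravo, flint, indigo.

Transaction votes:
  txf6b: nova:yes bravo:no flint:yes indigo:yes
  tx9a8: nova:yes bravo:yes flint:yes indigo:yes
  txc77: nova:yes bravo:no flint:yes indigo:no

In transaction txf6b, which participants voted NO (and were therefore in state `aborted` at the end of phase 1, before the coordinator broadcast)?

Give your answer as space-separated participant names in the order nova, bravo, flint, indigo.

Answer: bravo

Derivation:
Txn txf6b phase 1: nova yes -> prepared; bravo no -> aborted; flint yes -> prepared; indigo yes -> prepared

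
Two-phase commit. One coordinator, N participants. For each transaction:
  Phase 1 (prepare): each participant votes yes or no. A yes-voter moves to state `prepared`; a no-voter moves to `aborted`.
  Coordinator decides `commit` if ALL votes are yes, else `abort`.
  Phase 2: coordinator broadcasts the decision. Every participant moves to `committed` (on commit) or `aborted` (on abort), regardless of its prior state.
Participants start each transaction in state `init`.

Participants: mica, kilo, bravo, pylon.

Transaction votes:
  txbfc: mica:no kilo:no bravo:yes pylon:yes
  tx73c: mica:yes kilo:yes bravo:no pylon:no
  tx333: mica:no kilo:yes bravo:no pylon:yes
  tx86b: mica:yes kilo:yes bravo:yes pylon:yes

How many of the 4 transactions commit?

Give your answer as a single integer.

Answer: 1

Derivation:
txbfc: no from mica, kilo -> abort (commits=0)
tx73c: no from bravo, pylon -> abort (commits=0)
tx333: no from mica, bravo -> abort (commits=0)
tx86b: all yes -> commit (commits=1)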